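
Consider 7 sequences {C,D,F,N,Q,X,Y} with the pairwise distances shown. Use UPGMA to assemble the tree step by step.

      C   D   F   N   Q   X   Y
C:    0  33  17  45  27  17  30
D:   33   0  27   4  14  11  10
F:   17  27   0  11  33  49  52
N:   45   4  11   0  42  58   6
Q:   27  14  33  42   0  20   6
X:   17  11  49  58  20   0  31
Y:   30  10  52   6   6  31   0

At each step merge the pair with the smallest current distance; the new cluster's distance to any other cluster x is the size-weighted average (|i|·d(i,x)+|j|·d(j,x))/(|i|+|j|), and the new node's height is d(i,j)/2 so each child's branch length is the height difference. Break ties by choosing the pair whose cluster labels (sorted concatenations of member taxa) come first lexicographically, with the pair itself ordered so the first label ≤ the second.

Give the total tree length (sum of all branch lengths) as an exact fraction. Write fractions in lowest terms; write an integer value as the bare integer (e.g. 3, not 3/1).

699/10

step 1: merge (D,N) at d=4; branch lengths D→2, N→2; new cluster DN
  updated: d(C,DN)=39, d(DN,F)=19, d(DN,Q)=28, d(DN,X)=69/2, d(DN,Y)=8
step 2: merge (Q,Y) at d=6; branch lengths Q→3, Y→3; new cluster QY
  updated: d(C,QY)=57/2, d(DN,QY)=18, d(F,QY)=85/2, d(QY,X)=51/2
step 3: merge (C,F) at d=17; branch lengths C→17/2, F→17/2; new cluster CF
  updated: d(CF,DN)=29, d(CF,QY)=71/2, d(CF,X)=33
step 4: merge (DN,QY) at d=18; branch lengths DN→7, QY→6; new cluster DNQY
  updated: d(CF,DNQY)=129/4, d(DNQY,X)=30
step 5: merge (DNQY,X) at d=30; branch lengths DNQY→6, X→15; new cluster DNQXY
  updated: d(CF,DNQXY)=162/5
step 6: merge (CF,DNQXY) at d=162/5; branch lengths CF→77/10, DNQXY→6/5; new cluster CDFNQXY
final tree: ((C:17/2,F:17/2):77/10,(((D:2,N:2):7,(Q:3,Y:3):6):6,X:15):6/5)
total length: 699/10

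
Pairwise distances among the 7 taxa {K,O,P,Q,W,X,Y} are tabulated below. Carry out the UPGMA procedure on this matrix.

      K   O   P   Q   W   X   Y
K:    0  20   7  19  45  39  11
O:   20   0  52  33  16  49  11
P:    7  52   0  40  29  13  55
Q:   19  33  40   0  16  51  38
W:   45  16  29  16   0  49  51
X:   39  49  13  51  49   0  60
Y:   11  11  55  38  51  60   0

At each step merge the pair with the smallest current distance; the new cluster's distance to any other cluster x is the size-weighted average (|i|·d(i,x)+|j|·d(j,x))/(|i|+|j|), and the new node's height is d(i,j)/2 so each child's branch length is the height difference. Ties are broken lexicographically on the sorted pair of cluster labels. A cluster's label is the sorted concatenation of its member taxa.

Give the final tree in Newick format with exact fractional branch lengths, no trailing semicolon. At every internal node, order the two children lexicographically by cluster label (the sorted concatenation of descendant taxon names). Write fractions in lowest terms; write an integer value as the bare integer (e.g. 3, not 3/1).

1. join K+P (d=7) ⇒ KP; edges |K|=7/2, |P|=7/2
  updated: d(KP,O)=36, d(KP,Q)=59/2, d(KP,W)=37, d(KP,X)=26, d(KP,Y)=33
2. join O+Y (d=11) ⇒ OY; edges |O|=11/2, |Y|=11/2
  updated: d(KP,OY)=69/2, d(OY,Q)=71/2, d(OY,W)=67/2, d(OY,X)=109/2
3. join Q+W (d=16) ⇒ QW; edges |Q|=8, |W|=8
  updated: d(KP,QW)=133/4, d(OY,QW)=69/2, d(QW,X)=50
4. join KP+X (d=26) ⇒ KPX; edges |KP|=19/2, |X|=13
  updated: d(KPX,OY)=247/6, d(KPX,QW)=233/6
5. join OY+QW (d=69/2) ⇒ OQWY; edges |OY|=47/4, |QW|=37/4
  updated: d(KPX,OQWY)=40
6. join KPX+OQWY (d=40) ⇒ KOPQWXY; edges |KPX|=7, |OQWY|=11/4
final tree: (((K:7/2,P:7/2):19/2,X:13):7,((O:11/2,Y:11/2):47/4,(Q:8,W:8):37/4):11/4)
total length: 349/4

(((K:7/2,P:7/2):19/2,X:13):7,((O:11/2,Y:11/2):47/4,(Q:8,W:8):37/4):11/4)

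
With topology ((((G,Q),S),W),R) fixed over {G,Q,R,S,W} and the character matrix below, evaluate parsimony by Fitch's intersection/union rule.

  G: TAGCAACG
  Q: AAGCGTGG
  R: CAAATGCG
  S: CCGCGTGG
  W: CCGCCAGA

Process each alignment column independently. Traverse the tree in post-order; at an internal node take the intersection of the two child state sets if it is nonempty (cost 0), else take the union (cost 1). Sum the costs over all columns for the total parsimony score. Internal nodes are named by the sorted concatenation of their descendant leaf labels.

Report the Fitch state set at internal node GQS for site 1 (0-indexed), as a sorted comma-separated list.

A,C

GQ@0: {T} ∪ {A} = {A,T} (union, +1)
GQS@0: {A,T} ∪ {C} = {A,C,T} (union, +1)
GQSW@0: {A,C,T} ∩ {C} = {C} (intersection, +0)
GQRSW@0: {C} ∩ {C} = {C} (intersection, +0)
GQ@1: {A} ∩ {A} = {A} (intersection, +0)
GQS@1: {A} ∪ {C} = {A,C} (union, +1)
GQSW@1: {A,C} ∩ {C} = {C} (intersection, +0)
GQRSW@1: {C} ∪ {A} = {A,C} (union, +1)
GQ@2: {G} ∩ {G} = {G} (intersection, +0)
GQS@2: {G} ∩ {G} = {G} (intersection, +0)
GQSW@2: {G} ∩ {G} = {G} (intersection, +0)
GQRSW@2: {G} ∪ {A} = {A,G} (union, +1)
GQ@3: {C} ∩ {C} = {C} (intersection, +0)
GQS@3: {C} ∩ {C} = {C} (intersection, +0)
GQSW@3: {C} ∩ {C} = {C} (intersection, +0)
GQRSW@3: {C} ∪ {A} = {A,C} (union, +1)
GQ@4: {A} ∪ {G} = {A,G} (union, +1)
GQS@4: {A,G} ∩ {G} = {G} (intersection, +0)
GQSW@4: {G} ∪ {C} = {C,G} (union, +1)
GQRSW@4: {C,G} ∪ {T} = {C,G,T} (union, +1)
GQ@5: {A} ∪ {T} = {A,T} (union, +1)
GQS@5: {A,T} ∩ {T} = {T} (intersection, +0)
GQSW@5: {T} ∪ {A} = {A,T} (union, +1)
GQRSW@5: {A,T} ∪ {G} = {A,G,T} (union, +1)
GQ@6: {C} ∪ {G} = {C,G} (union, +1)
GQS@6: {C,G} ∩ {G} = {G} (intersection, +0)
GQSW@6: {G} ∩ {G} = {G} (intersection, +0)
GQRSW@6: {G} ∪ {C} = {C,G} (union, +1)
GQ@7: {G} ∩ {G} = {G} (intersection, +0)
GQS@7: {G} ∩ {G} = {G} (intersection, +0)
GQSW@7: {G} ∪ {A} = {A,G} (union, +1)
GQRSW@7: {A,G} ∩ {G} = {G} (intersection, +0)
per-site changes: [2, 2, 1, 1, 3, 3, 2, 1]; total = 15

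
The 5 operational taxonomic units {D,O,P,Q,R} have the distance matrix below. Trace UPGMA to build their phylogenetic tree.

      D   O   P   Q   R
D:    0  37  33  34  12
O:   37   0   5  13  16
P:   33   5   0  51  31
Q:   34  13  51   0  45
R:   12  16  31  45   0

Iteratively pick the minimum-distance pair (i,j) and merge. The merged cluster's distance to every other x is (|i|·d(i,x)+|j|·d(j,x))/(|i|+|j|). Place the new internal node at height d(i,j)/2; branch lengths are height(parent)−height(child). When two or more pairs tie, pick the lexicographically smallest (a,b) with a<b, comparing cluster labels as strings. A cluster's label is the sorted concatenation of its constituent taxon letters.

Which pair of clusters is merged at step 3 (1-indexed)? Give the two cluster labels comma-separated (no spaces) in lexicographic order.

iteration 1: select O,P (d=5); attach at lengths (5/2, 5/2); label the merged cluster OP
  updated: d(D,OP)=35, d(OP,Q)=32, d(OP,R)=47/2
iteration 2: select D,R (d=12); attach at lengths (6, 6); label the merged cluster DR
  updated: d(DR,OP)=117/4, d(DR,Q)=79/2
iteration 3: select DR,OP (d=117/4); attach at lengths (69/8, 97/8); label the merged cluster DOPR
  updated: d(DOPR,Q)=143/4
iteration 4: select DOPR,Q (d=143/4); attach at lengths (13/4, 143/8); label the merged cluster DOPQR
final tree: (((D:6,R:6):69/8,(O:5/2,P:5/2):97/8):13/4,Q:143/8)
total length: 471/8

DR,OP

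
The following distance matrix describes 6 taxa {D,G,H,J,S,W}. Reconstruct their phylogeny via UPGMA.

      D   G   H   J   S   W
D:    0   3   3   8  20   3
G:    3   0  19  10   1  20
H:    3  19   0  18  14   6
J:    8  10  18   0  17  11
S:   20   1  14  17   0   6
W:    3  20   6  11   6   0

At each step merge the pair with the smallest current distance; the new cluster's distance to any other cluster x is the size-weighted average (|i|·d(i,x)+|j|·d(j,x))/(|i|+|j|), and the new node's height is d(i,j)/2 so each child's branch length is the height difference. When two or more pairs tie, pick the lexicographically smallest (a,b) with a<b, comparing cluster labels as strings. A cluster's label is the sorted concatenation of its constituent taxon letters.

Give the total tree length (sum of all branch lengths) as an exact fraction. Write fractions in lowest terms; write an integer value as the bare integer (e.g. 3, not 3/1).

577/24

1. join G+S (d=1) ⇒ GS; edges |G|=1/2, |S|=1/2
  updated: d(D,GS)=23/2, d(GS,H)=33/2, d(GS,J)=27/2, d(GS,W)=13
2. join D+H (d=3) ⇒ DH; edges |D|=3/2, |H|=3/2
  updated: d(DH,GS)=14, d(DH,J)=13, d(DH,W)=9/2
3. join DH+W (d=9/2) ⇒ DHW; edges |DH|=3/4, |W|=9/4
  updated: d(DHW,GS)=41/3, d(DHW,J)=37/3
4. join DHW+J (d=37/3) ⇒ DHJW; edges |DHW|=47/12, |J|=37/6
  updated: d(DHJW,GS)=109/8
5. join DHJW+GS (d=109/8) ⇒ DGHJSW; edges |DHJW|=31/48, |GS|=101/16
final tree: ((((D:3/2,H:3/2):3/4,W:9/4):47/12,J:37/6):31/48,(G:1/2,S:1/2):101/16)
total length: 577/24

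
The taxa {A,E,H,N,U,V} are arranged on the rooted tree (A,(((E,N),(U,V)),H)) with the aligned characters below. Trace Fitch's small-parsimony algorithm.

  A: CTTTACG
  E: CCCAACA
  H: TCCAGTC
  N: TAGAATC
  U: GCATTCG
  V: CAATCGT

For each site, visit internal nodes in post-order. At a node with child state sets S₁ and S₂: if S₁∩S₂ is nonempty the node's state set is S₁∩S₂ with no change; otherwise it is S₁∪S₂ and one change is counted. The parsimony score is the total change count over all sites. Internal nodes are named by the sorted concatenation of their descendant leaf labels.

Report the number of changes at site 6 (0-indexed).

EN@0: {C} ∪ {T} = {C,T} (union, +1)
UV@0: {G} ∪ {C} = {C,G} (union, +1)
ENUV@0: {C,T} ∩ {C,G} = {C} (intersection, +0)
EHNUV@0: {C} ∪ {T} = {C,T} (union, +1)
AEHNUV@0: {C} ∩ {C,T} = {C} (intersection, +0)
EN@1: {C} ∪ {A} = {A,C} (union, +1)
UV@1: {C} ∪ {A} = {A,C} (union, +1)
ENUV@1: {A,C} ∩ {A,C} = {A,C} (intersection, +0)
EHNUV@1: {A,C} ∩ {C} = {C} (intersection, +0)
AEHNUV@1: {T} ∪ {C} = {C,T} (union, +1)
EN@2: {C} ∪ {G} = {C,G} (union, +1)
UV@2: {A} ∩ {A} = {A} (intersection, +0)
ENUV@2: {C,G} ∪ {A} = {A,C,G} (union, +1)
EHNUV@2: {A,C,G} ∩ {C} = {C} (intersection, +0)
AEHNUV@2: {T} ∪ {C} = {C,T} (union, +1)
EN@3: {A} ∩ {A} = {A} (intersection, +0)
UV@3: {T} ∩ {T} = {T} (intersection, +0)
ENUV@3: {A} ∪ {T} = {A,T} (union, +1)
EHNUV@3: {A,T} ∩ {A} = {A} (intersection, +0)
AEHNUV@3: {T} ∪ {A} = {A,T} (union, +1)
EN@4: {A} ∩ {A} = {A} (intersection, +0)
UV@4: {T} ∪ {C} = {C,T} (union, +1)
ENUV@4: {A} ∪ {C,T} = {A,C,T} (union, +1)
EHNUV@4: {A,C,T} ∪ {G} = {A,C,G,T} (union, +1)
AEHNUV@4: {A} ∩ {A,C,G,T} = {A} (intersection, +0)
EN@5: {C} ∪ {T} = {C,T} (union, +1)
UV@5: {C} ∪ {G} = {C,G} (union, +1)
ENUV@5: {C,T} ∩ {C,G} = {C} (intersection, +0)
EHNUV@5: {C} ∪ {T} = {C,T} (union, +1)
AEHNUV@5: {C} ∩ {C,T} = {C} (intersection, +0)
EN@6: {A} ∪ {C} = {A,C} (union, +1)
UV@6: {G} ∪ {T} = {G,T} (union, +1)
ENUV@6: {A,C} ∪ {G,T} = {A,C,G,T} (union, +1)
EHNUV@6: {A,C,G,T} ∩ {C} = {C} (intersection, +0)
AEHNUV@6: {G} ∪ {C} = {C,G} (union, +1)
per-site changes: [3, 3, 3, 2, 3, 3, 4]; total = 21

4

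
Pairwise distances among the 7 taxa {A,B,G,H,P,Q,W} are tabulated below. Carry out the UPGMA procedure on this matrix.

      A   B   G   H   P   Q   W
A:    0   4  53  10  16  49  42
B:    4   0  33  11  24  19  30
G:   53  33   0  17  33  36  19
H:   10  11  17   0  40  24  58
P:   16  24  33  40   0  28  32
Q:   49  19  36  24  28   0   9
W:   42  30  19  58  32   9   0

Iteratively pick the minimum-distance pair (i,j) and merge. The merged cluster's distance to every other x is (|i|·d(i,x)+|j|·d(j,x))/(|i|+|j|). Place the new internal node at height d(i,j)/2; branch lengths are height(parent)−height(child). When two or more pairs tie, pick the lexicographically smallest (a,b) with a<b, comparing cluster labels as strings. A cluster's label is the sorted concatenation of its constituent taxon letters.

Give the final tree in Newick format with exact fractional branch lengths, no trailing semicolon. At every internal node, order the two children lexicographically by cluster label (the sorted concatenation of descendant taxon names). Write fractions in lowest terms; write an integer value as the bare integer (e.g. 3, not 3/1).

iteration 1: select A,B (d=4); attach at lengths (2, 2); label the merged cluster AB
  updated: d(AB,G)=43, d(AB,H)=21/2, d(AB,P)=20, d(AB,Q)=34, d(AB,W)=36
iteration 2: select Q,W (d=9); attach at lengths (9/2, 9/2); label the merged cluster QW
  updated: d(AB,QW)=35, d(G,QW)=55/2, d(H,QW)=41, d(P,QW)=30
iteration 3: select AB,H (d=21/2); attach at lengths (13/4, 21/4); label the merged cluster ABH
  updated: d(ABH,G)=103/3, d(ABH,P)=80/3, d(ABH,QW)=37
iteration 4: select ABH,P (d=80/3); attach at lengths (97/12, 40/3); label the merged cluster ABHP
  updated: d(ABHP,G)=34, d(ABHP,QW)=141/4
iteration 5: select G,QW (d=55/2); attach at lengths (55/4, 37/4); label the merged cluster GQW
  updated: d(ABHP,GQW)=209/6
iteration 6: select ABHP,GQW (d=209/6); attach at lengths (49/12, 11/3); label the merged cluster ABGHPQW
final tree: ((((A:2,B:2):13/4,H:21/4):97/12,P:40/3):49/12,(G:55/4,(Q:9/2,W:9/2):37/4):11/3)
total length: 221/3

((((A:2,B:2):13/4,H:21/4):97/12,P:40/3):49/12,(G:55/4,(Q:9/2,W:9/2):37/4):11/3)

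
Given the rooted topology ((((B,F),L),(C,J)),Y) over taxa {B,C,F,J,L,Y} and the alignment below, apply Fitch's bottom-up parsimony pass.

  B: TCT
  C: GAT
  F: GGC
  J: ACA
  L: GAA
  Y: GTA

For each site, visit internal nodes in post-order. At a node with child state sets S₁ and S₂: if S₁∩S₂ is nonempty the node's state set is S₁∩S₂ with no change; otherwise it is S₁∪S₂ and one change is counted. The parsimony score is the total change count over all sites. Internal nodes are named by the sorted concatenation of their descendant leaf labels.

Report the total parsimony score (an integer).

9

[col 0] BF: children B:{T}, F:{G} ∪→ {G,T}; cost 1
[col 0] BFL: children BF:{G,T}, L:{G} ∩→ {G}; cost 0
[col 0] CJ: children C:{G}, J:{A} ∪→ {A,G}; cost 1
[col 0] BCFJL: children BFL:{G}, CJ:{A,G} ∩→ {G}; cost 0
[col 0] BCFJLY: children BCFJL:{G}, Y:{G} ∩→ {G}; cost 0
[col 1] BF: children B:{C}, F:{G} ∪→ {C,G}; cost 1
[col 1] BFL: children BF:{C,G}, L:{A} ∪→ {A,C,G}; cost 1
[col 1] CJ: children C:{A}, J:{C} ∪→ {A,C}; cost 1
[col 1] BCFJL: children BFL:{A,C,G}, CJ:{A,C} ∩→ {A,C}; cost 0
[col 1] BCFJLY: children BCFJL:{A,C}, Y:{T} ∪→ {A,C,T}; cost 1
[col 2] BF: children B:{T}, F:{C} ∪→ {C,T}; cost 1
[col 2] BFL: children BF:{C,T}, L:{A} ∪→ {A,C,T}; cost 1
[col 2] CJ: children C:{T}, J:{A} ∪→ {A,T}; cost 1
[col 2] BCFJL: children BFL:{A,C,T}, CJ:{A,T} ∩→ {A,T}; cost 0
[col 2] BCFJLY: children BCFJL:{A,T}, Y:{A} ∩→ {A}; cost 0
per-site changes: [2, 4, 3]; total = 9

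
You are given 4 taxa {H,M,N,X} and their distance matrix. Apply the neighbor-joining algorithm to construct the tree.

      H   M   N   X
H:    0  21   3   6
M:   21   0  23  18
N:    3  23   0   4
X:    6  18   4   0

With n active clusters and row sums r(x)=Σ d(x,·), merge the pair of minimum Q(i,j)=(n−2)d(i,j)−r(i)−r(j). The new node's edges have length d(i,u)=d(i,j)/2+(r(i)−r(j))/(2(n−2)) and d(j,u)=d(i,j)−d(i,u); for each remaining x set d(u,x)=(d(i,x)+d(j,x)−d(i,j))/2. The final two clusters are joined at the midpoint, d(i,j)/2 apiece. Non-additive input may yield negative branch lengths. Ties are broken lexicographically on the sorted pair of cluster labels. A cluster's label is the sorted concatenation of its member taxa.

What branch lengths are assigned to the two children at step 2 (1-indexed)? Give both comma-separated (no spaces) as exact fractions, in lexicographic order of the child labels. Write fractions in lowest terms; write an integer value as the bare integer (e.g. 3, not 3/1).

1. join H+N (d=3, Q=-54) ⇒ HN; edges |H|=3/2, |N|=3/2
  updated: d(HN,M)=41/2, d(HN,X)=7/2
2. join HN+M (d=41/2, Q=-42) ⇒ HMN; edges |HN|=3, |M|=35/2
  updated: d(HMN,X)=1/2
3. join HMN+X (d=1/2) ⇒ HMNX; edges |HMN|=1/4, |X|=1/4
final tree: (((H:3/2,N:3/2):3,M:35/2):1/4,X:1/4)
total length: 24

3,35/2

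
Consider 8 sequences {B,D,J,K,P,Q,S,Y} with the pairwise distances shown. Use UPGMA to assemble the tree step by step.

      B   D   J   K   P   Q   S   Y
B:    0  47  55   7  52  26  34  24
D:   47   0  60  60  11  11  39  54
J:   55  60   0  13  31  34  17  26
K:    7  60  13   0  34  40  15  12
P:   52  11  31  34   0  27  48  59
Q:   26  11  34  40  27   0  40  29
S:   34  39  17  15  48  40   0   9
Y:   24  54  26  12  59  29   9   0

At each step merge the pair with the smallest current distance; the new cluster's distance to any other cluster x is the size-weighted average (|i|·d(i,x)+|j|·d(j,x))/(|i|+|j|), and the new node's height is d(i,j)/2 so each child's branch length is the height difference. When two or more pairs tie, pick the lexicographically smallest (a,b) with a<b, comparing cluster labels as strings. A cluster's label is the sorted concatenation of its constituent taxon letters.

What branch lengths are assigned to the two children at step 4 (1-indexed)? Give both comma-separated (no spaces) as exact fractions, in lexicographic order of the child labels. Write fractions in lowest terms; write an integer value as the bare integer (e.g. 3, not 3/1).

iteration 1: select B,K (d=7); attach at lengths (7/2, 7/2); label the merged cluster BK
  updated: d(BK,D)=107/2, d(BK,J)=34, d(BK,P)=43, d(BK,Q)=33, d(BK,S)=49/2, d(BK,Y)=18
iteration 2: select S,Y (d=9); attach at lengths (9/2, 9/2); label the merged cluster SY
  updated: d(BK,SY)=85/4, d(D,SY)=93/2, d(J,SY)=43/2, d(P,SY)=107/2, d(Q,SY)=69/2
iteration 3: select D,P (d=11); attach at lengths (11/2, 11/2); label the merged cluster DP
  updated: d(BK,DP)=193/4, d(DP,J)=91/2, d(DP,Q)=19, d(DP,SY)=50
iteration 4: select DP,Q (d=19); attach at lengths (4, 19/2); label the merged cluster DPQ
  updated: d(BK,DPQ)=259/6, d(DPQ,J)=125/3, d(DPQ,SY)=269/6
iteration 5: select BK,SY (d=85/4); attach at lengths (57/8, 49/8); label the merged cluster BKSY
  updated: d(BKSY,DPQ)=44, d(BKSY,J)=111/4
iteration 6: select BKSY,J (d=111/4); attach at lengths (13/4, 111/8); label the merged cluster BJKSY
  updated: d(BJKSY,DPQ)=653/15
iteration 7: select BJKSY,DPQ (d=653/15); attach at lengths (947/120, 184/15); label the merged cluster BDJKPQSY
final tree: ((((B:7/2,K:7/2):57/8,(S:9/2,Y:9/2):49/8):13/4,J:111/8):947/120,((D:11/2,P:11/2):4,Q:19/2):184/15)
total length: 2731/30

4,19/2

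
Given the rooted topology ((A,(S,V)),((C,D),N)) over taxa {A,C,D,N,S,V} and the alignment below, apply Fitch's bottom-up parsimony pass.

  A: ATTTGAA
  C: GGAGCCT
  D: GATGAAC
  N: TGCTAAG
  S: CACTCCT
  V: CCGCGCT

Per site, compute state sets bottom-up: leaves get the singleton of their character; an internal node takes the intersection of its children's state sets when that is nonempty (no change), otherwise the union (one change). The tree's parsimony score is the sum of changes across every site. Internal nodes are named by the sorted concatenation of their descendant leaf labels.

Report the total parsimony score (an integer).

SV@0: {C} ∩ {C} = {C} (intersection, +0)
ASV@0: {A} ∪ {C} = {A,C} (union, +1)
CD@0: {G} ∩ {G} = {G} (intersection, +0)
CDN@0: {G} ∪ {T} = {G,T} (union, +1)
ACDNSV@0: {A,C} ∪ {G,T} = {A,C,G,T} (union, +1)
SV@1: {A} ∪ {C} = {A,C} (union, +1)
ASV@1: {T} ∪ {A,C} = {A,C,T} (union, +1)
CD@1: {G} ∪ {A} = {A,G} (union, +1)
CDN@1: {A,G} ∩ {G} = {G} (intersection, +0)
ACDNSV@1: {A,C,T} ∪ {G} = {A,C,G,T} (union, +1)
SV@2: {C} ∪ {G} = {C,G} (union, +1)
ASV@2: {T} ∪ {C,G} = {C,G,T} (union, +1)
CD@2: {A} ∪ {T} = {A,T} (union, +1)
CDN@2: {A,T} ∪ {C} = {A,C,T} (union, +1)
ACDNSV@2: {C,G,T} ∩ {A,C,T} = {C,T} (intersection, +0)
SV@3: {T} ∪ {C} = {C,T} (union, +1)
ASV@3: {T} ∩ {C,T} = {T} (intersection, +0)
CD@3: {G} ∩ {G} = {G} (intersection, +0)
CDN@3: {G} ∪ {T} = {G,T} (union, +1)
ACDNSV@3: {T} ∩ {G,T} = {T} (intersection, +0)
SV@4: {C} ∪ {G} = {C,G} (union, +1)
ASV@4: {G} ∩ {C,G} = {G} (intersection, +0)
CD@4: {C} ∪ {A} = {A,C} (union, +1)
CDN@4: {A,C} ∩ {A} = {A} (intersection, +0)
ACDNSV@4: {G} ∪ {A} = {A,G} (union, +1)
SV@5: {C} ∩ {C} = {C} (intersection, +0)
ASV@5: {A} ∪ {C} = {A,C} (union, +1)
CD@5: {C} ∪ {A} = {A,C} (union, +1)
CDN@5: {A,C} ∩ {A} = {A} (intersection, +0)
ACDNSV@5: {A,C} ∩ {A} = {A} (intersection, +0)
SV@6: {T} ∩ {T} = {T} (intersection, +0)
ASV@6: {A} ∪ {T} = {A,T} (union, +1)
CD@6: {T} ∪ {C} = {C,T} (union, +1)
CDN@6: {C,T} ∪ {G} = {C,G,T} (union, +1)
ACDNSV@6: {A,T} ∩ {C,G,T} = {T} (intersection, +0)
per-site changes: [3, 4, 4, 2, 3, 2, 3]; total = 21

21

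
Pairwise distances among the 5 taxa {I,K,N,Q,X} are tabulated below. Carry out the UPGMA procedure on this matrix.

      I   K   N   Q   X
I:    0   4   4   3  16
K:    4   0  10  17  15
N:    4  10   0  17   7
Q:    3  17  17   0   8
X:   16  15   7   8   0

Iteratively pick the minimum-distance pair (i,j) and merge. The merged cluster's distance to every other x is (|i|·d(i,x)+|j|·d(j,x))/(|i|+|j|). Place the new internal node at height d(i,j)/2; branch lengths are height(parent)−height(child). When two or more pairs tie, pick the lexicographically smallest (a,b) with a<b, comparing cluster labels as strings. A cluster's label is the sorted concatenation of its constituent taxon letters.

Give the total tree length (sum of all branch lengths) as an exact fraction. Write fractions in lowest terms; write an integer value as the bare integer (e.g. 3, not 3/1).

263/12

step 1: merge (I,Q) at d=3; branch lengths I→3/2, Q→3/2; new cluster IQ
  updated: d(IQ,K)=21/2, d(IQ,N)=21/2, d(IQ,X)=12
step 2: merge (N,X) at d=7; branch lengths N→7/2, X→7/2; new cluster NX
  updated: d(IQ,NX)=45/4, d(K,NX)=25/2
step 3: merge (IQ,K) at d=21/2; branch lengths IQ→15/4, K→21/4; new cluster IKQ
  updated: d(IKQ,NX)=35/3
step 4: merge (IKQ,NX) at d=35/3; branch lengths IKQ→7/12, NX→7/3; new cluster IKNQX
final tree: (((I:3/2,Q:3/2):15/4,K:21/4):7/12,(N:7/2,X:7/2):7/3)
total length: 263/12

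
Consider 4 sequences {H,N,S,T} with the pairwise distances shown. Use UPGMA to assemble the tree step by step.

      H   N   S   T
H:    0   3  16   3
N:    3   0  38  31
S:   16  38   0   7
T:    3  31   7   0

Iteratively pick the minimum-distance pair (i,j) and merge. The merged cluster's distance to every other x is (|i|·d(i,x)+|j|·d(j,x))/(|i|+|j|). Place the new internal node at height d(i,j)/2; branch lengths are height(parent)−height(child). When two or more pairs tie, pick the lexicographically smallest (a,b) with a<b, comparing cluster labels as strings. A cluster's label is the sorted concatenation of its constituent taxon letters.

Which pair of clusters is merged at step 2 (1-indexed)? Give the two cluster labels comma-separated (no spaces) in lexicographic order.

S,T

1. join H+N (d=3) ⇒ HN; edges |H|=3/2, |N|=3/2
  updated: d(HN,S)=27, d(HN,T)=17
2. join S+T (d=7) ⇒ ST; edges |S|=7/2, |T|=7/2
  updated: d(HN,ST)=22
3. join HN+ST (d=22) ⇒ HNST; edges |HN|=19/2, |ST|=15/2
final tree: ((H:3/2,N:3/2):19/2,(S:7/2,T:7/2):15/2)
total length: 27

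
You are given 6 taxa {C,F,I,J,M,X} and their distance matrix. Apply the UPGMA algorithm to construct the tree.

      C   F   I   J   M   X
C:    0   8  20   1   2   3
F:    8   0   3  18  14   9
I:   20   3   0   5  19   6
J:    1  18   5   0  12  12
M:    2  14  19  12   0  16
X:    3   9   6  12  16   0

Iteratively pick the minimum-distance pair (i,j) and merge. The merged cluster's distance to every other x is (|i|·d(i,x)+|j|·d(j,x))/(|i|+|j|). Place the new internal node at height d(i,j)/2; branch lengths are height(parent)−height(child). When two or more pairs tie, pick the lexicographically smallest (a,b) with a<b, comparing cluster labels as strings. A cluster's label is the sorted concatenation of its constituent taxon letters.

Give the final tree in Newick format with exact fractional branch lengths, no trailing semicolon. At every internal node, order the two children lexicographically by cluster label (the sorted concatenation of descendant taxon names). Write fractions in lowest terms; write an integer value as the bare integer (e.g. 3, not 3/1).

(((C:1/2,J:1/2):3,M:7/2):26/9,((F:3/2,I:3/2):9/4,X:15/4):95/36)

step 1: merge (C,J) at d=1; branch lengths C→1/2, J→1/2; new cluster CJ
  updated: d(CJ,F)=13, d(CJ,I)=25/2, d(CJ,M)=7, d(CJ,X)=15/2
step 2: merge (F,I) at d=3; branch lengths F→3/2, I→3/2; new cluster FI
  updated: d(CJ,FI)=51/4, d(FI,M)=33/2, d(FI,X)=15/2
step 3: merge (CJ,M) at d=7; branch lengths CJ→3, M→7/2; new cluster CJM
  updated: d(CJM,FI)=14, d(CJM,X)=31/3
step 4: merge (FI,X) at d=15/2; branch lengths FI→9/4, X→15/4; new cluster FIX
  updated: d(CJM,FIX)=115/9
step 5: merge (CJM,FIX) at d=115/9; branch lengths CJM→26/9, FIX→95/36; new cluster CFIJMX
final tree: (((C:1/2,J:1/2):3,M:7/2):26/9,((F:3/2,I:3/2):9/4,X:15/4):95/36)
total length: 793/36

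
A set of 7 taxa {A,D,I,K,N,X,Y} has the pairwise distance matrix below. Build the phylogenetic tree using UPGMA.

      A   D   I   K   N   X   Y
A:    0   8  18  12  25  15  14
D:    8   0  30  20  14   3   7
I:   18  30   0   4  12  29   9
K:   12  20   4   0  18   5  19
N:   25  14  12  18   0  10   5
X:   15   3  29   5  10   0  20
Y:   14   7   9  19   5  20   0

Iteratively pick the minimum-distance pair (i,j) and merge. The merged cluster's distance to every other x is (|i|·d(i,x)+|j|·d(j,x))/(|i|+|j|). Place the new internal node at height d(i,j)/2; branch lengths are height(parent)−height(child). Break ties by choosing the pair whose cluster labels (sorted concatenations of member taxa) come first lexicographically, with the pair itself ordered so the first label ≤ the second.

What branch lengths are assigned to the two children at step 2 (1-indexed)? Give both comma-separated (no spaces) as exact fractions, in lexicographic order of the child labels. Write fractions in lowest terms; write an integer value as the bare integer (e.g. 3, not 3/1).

2,2

iteration 1: select D,X (d=3); attach at lengths (3/2, 3/2); label the merged cluster DX
  updated: d(A,DX)=23/2, d(DX,I)=59/2, d(DX,K)=25/2, d(DX,N)=12, d(DX,Y)=27/2
iteration 2: select I,K (d=4); attach at lengths (2, 2); label the merged cluster IK
  updated: d(A,IK)=15, d(DX,IK)=21, d(IK,N)=15, d(IK,Y)=14
iteration 3: select N,Y (d=5); attach at lengths (5/2, 5/2); label the merged cluster NY
  updated: d(A,NY)=39/2, d(DX,NY)=51/4, d(IK,NY)=29/2
iteration 4: select A,DX (d=23/2); attach at lengths (23/4, 17/4); label the merged cluster ADX
  updated: d(ADX,IK)=19, d(ADX,NY)=15
iteration 5: select IK,NY (d=29/2); attach at lengths (21/4, 19/4); label the merged cluster IKNY
  updated: d(ADX,IKNY)=17
iteration 6: select ADX,IKNY (d=17); attach at lengths (11/4, 5/4); label the merged cluster ADIKNXY
final tree: ((A:23/4,(D:3/2,X:3/2):17/4):11/4,((I:2,K:2):21/4,(N:5/2,Y:5/2):19/4):5/4)
total length: 36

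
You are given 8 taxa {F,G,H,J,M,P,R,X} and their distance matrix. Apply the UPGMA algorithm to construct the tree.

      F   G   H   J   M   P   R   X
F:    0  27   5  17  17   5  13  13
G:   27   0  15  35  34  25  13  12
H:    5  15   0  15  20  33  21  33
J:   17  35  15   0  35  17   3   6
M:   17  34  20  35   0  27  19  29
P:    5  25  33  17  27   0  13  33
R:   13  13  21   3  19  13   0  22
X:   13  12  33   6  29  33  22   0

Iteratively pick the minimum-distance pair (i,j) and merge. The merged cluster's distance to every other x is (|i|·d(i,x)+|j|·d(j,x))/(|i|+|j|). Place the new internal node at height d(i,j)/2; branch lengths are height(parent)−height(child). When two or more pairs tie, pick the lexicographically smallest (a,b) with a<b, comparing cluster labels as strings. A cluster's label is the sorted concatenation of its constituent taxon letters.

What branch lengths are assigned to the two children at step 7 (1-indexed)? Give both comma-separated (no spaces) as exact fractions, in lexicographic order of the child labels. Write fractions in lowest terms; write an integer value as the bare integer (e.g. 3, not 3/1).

64/35,181/14

step 1: merge (J,R) at d=3; branch lengths J→3/2, R→3/2; new cluster JR
  updated: d(F,JR)=15, d(G,JR)=24, d(H,JR)=18, d(JR,M)=27, d(JR,P)=15, d(JR,X)=14
step 2: merge (F,H) at d=5; branch lengths F→5/2, H→5/2; new cluster FH
  updated: d(FH,G)=21, d(FH,JR)=33/2, d(FH,M)=37/2, d(FH,P)=19, d(FH,X)=23
step 3: merge (G,X) at d=12; branch lengths G→6, X→6; new cluster GX
  updated: d(FH,GX)=22, d(GX,JR)=19, d(GX,M)=63/2, d(GX,P)=29
step 4: merge (JR,P) at d=15; branch lengths JR→6, P→15/2; new cluster JPR
  updated: d(FH,JPR)=52/3, d(GX,JPR)=67/3, d(JPR,M)=27
step 5: merge (FH,JPR) at d=52/3; branch lengths FH→37/6, JPR→7/6; new cluster FHJPR
  updated: d(FHJPR,GX)=111/5, d(FHJPR,M)=118/5
step 6: merge (FHJPR,GX) at d=111/5; branch lengths FHJPR→73/30, GX→51/10; new cluster FGHJPRX
  updated: d(FGHJPRX,M)=181/7
step 7: merge (FGHJPRX,M) at d=181/7; branch lengths FGHJPRX→64/35, M→181/14; new cluster FGHJMPRX
final tree: ((((F:5/2,H:5/2):37/6,((J:3/2,R:3/2):6,P:15/2):7/6):73/30,(G:6,X:6):51/10):64/35,M:181/14)
total length: 6628/105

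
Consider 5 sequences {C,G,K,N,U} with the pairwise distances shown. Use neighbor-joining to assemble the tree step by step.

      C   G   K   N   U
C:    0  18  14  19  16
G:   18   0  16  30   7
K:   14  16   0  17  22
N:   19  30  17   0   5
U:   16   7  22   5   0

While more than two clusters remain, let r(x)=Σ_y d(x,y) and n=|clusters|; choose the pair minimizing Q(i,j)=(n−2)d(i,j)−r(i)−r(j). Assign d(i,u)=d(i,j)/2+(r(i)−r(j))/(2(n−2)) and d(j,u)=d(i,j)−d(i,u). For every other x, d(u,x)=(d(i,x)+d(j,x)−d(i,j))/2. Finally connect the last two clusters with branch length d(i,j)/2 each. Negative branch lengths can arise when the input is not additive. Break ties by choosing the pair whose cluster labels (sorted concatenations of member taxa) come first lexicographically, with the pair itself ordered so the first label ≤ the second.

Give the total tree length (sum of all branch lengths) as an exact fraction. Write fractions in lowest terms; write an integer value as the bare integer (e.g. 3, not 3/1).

1. join N+U (d=5, Q=-106) ⇒ NU; edges |N|=6, |U|=-1
  updated: d(C,NU)=15, d(G,NU)=16, d(K,NU)=17
2. join C+K (d=14, Q=-66) ⇒ CK; edges |C|=7, |K|=7
  updated: d(CK,G)=10, d(CK,NU)=9
3. join CK+G (d=10, Q=-35) ⇒ CGK; edges |CK|=3/2, |G|=17/2
  updated: d(CGK,NU)=15/2
4. join CGK+NU (d=15/2) ⇒ CGKNU; edges |CGK|=15/4, |NU|=15/4
final tree: (((C:7,K:7):3/2,G:17/2):15/4,(N:6,U:-1):15/4)
total length: 73/2

73/2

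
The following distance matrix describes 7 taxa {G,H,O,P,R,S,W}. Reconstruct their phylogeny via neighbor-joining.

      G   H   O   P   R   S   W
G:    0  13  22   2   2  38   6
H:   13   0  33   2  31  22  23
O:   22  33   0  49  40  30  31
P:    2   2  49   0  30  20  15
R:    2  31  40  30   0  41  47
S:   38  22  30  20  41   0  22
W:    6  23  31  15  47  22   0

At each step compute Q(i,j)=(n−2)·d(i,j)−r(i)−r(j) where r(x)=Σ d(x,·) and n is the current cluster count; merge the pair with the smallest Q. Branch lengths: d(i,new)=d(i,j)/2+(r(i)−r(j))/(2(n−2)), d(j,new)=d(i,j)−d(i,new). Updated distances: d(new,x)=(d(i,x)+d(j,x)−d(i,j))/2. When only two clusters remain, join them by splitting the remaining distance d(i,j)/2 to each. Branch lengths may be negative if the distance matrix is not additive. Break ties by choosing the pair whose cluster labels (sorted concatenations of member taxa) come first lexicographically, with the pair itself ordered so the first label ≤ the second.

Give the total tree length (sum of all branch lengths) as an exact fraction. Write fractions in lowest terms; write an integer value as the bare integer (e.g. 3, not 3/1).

1083/16

step 1: merge (G,R) at d=2, Q=-264; branch lengths G→-49/5, R→59/5; new cluster GR
  updated: d(GR,H)=21, d(GR,O)=30, d(GR,P)=15, d(GR,S)=77/2, d(GR,W)=51/2
step 2: merge (H,P) at d=2, Q=-194; branch lengths H→1, P→1; new cluster HP
  updated: d(GR,HP)=17, d(HP,O)=40, d(HP,S)=20, d(HP,W)=18
step 3: merge (GR,HP) at d=17, Q=-155; branch lengths GR→67/6, HP→35/6; new cluster GHPR
  updated: d(GHPR,O)=53/2, d(GHPR,S)=83/4, d(GHPR,W)=53/4
step 4: merge (GHPR,W) at d=53/4, Q=-401/4; branch lengths GHPR→83/16, W→129/16; new cluster GHPRW
  updated: d(GHPRW,O)=177/8, d(GHPRW,S)=59/4
step 5: merge (GHPRW,O) at d=177/8, Q=-535/8; branch lengths GHPRW→55/16, O→299/16; new cluster GHOPRW
  updated: d(GHOPRW,S)=181/16
step 6: merge (GHOPRW,S) at d=181/16; branch lengths GHOPRW→181/32, S→181/32; new cluster GHOPRSW
final tree: (((((G:-49/5,R:59/5):67/6,(H:1,P:1):35/6):83/16,W:129/16):55/16,O:299/16):181/32,S:181/32)
total length: 1083/16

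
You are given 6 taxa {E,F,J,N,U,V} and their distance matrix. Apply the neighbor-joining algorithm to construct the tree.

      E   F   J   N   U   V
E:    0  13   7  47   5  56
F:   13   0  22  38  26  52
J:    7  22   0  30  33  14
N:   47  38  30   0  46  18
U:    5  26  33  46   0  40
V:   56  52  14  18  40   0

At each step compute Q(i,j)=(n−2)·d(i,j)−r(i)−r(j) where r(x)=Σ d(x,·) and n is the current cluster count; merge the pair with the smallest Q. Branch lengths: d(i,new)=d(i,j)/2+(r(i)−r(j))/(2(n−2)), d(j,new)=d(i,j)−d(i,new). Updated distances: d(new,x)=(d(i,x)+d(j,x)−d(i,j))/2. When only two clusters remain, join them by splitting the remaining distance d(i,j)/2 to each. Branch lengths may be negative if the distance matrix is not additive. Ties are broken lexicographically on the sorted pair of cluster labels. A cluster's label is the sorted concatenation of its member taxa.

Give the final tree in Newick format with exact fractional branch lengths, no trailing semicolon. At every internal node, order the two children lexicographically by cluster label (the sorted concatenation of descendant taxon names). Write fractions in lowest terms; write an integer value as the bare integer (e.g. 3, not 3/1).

iteration 1: select N,V (d=18, Q=-287); attach at lengths (71/8, 73/8); label the merged cluster NV
  updated: d(E,NV)=85/2, d(F,NV)=36, d(J,NV)=13, d(NV,U)=34
iteration 2: select J,NV (d=13, Q=-323/2); attach at lengths (-23/12, 179/12); label the merged cluster JNV
  updated: d(E,JNV)=73/4, d(F,JNV)=45/2, d(JNV,U)=27
iteration 3: select E,U (d=5, Q=-337/4); attach at lengths (-47/16, 127/16); label the merged cluster EU
  updated: d(EU,F)=17, d(EU,JNV)=161/8
iteration 4: select EU,F (d=17, Q=-477/8); attach at lengths (117/16, 155/16); label the merged cluster EFU
  updated: d(EFU,JNV)=205/16
iteration 5: select EFU,JNV (d=205/16); attach at lengths (205/32, 205/32); label the merged cluster EFJNUV
final tree: (((E:-47/16,U:127/16):117/16,F:155/16):205/32,(J:-23/12,(N:71/8,V:73/8):179/12):205/32)
total length: 1053/16

(((E:-47/16,U:127/16):117/16,F:155/16):205/32,(J:-23/12,(N:71/8,V:73/8):179/12):205/32)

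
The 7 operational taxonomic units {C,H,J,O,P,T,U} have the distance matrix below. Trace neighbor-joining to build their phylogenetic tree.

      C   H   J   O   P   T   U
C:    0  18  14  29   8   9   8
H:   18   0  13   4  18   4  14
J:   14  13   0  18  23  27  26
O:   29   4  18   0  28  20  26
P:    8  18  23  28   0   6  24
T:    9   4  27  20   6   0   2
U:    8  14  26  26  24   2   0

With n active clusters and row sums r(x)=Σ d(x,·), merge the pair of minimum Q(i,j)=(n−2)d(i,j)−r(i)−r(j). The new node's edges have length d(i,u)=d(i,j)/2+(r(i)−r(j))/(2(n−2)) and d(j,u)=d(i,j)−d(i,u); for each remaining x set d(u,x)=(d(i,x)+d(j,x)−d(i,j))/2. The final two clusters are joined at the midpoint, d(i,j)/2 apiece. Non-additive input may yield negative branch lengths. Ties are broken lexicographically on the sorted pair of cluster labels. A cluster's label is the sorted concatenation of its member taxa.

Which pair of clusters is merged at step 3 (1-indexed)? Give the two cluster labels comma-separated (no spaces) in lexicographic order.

T,U

iteration 1: select H,O (d=4, Q=-176); attach at lengths (-17/5, 37/5); label the merged cluster HO
  updated: d(C,HO)=43/2, d(HO,J)=27/2, d(HO,P)=21, d(HO,T)=10, d(HO,U)=18
iteration 2: select HO,J (d=27/2, Q=-267/2); attach at lengths (69/16, 147/16); label the merged cluster HJO
  updated: d(C,HJO)=11, d(HJO,P)=61/4, d(HJO,T)=47/4, d(HJO,U)=61/4
iteration 3: select T,U (d=2, Q=-72); attach at lengths (-29/12, 53/12); label the merged cluster TU
  updated: d(C,TU)=15/2, d(HJO,TU)=25/2, d(P,TU)=14
iteration 4: select C,P (d=8, Q=-191/4); attach at lengths (21/16, 107/16); label the merged cluster CP
  updated: d(CP,HJO)=73/8, d(CP,TU)=27/4
iteration 5: select CP,HJO (d=73/8, Q=-227/8); attach at lengths (27/16, 119/16); label the merged cluster CHJOP
  updated: d(CHJOP,TU)=81/16
iteration 6: select CHJOP,TU (d=81/16); attach at lengths (81/32, 81/32); label the merged cluster CHJOPTU
final tree: (((C:21/16,P:107/16):27/16,((H:-17/5,O:37/5):69/16,J:147/16):119/16):81/32,(T:-29/12,U:53/12):81/32)
total length: 667/16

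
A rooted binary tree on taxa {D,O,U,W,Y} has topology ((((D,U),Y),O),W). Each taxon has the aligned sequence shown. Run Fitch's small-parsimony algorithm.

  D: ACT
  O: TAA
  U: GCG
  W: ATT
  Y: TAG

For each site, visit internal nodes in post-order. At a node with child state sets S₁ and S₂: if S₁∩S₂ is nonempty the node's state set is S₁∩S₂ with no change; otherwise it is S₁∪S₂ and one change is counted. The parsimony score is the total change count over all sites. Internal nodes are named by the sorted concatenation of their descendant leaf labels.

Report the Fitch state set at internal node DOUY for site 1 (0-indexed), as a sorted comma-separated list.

[col 0] DU: children D:{A}, U:{G} ∪→ {A,G}; cost 1
[col 0] DUY: children DU:{A,G}, Y:{T} ∪→ {A,G,T}; cost 1
[col 0] DOUY: children DUY:{A,G,T}, O:{T} ∩→ {T}; cost 0
[col 0] DOUWY: children DOUY:{T}, W:{A} ∪→ {A,T}; cost 1
[col 1] DU: children D:{C}, U:{C} ∩→ {C}; cost 0
[col 1] DUY: children DU:{C}, Y:{A} ∪→ {A,C}; cost 1
[col 1] DOUY: children DUY:{A,C}, O:{A} ∩→ {A}; cost 0
[col 1] DOUWY: children DOUY:{A}, W:{T} ∪→ {A,T}; cost 1
[col 2] DU: children D:{T}, U:{G} ∪→ {G,T}; cost 1
[col 2] DUY: children DU:{G,T}, Y:{G} ∩→ {G}; cost 0
[col 2] DOUY: children DUY:{G}, O:{A} ∪→ {A,G}; cost 1
[col 2] DOUWY: children DOUY:{A,G}, W:{T} ∪→ {A,G,T}; cost 1
per-site changes: [3, 2, 3]; total = 8

A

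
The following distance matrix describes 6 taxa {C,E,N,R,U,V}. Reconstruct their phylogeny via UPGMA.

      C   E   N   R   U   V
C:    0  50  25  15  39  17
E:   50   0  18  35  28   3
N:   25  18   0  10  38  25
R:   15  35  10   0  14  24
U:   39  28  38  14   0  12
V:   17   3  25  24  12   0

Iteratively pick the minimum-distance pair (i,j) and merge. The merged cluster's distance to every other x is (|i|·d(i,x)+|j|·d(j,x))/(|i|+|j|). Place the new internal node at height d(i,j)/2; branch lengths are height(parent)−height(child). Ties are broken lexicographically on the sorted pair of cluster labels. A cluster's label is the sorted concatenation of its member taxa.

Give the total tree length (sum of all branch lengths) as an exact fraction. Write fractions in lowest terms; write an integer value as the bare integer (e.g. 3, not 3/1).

997/18

iteration 1: select E,V (d=3); attach at lengths (3/2, 3/2); label the merged cluster EV
  updated: d(C,EV)=67/2, d(EV,N)=43/2, d(EV,R)=59/2, d(EV,U)=20
iteration 2: select N,R (d=10); attach at lengths (5, 5); label the merged cluster NR
  updated: d(C,NR)=20, d(EV,NR)=51/2, d(NR,U)=26
iteration 3: select C,NR (d=20); attach at lengths (10, 5); label the merged cluster CNR
  updated: d(CNR,EV)=169/6, d(CNR,U)=91/3
iteration 4: select EV,U (d=20); attach at lengths (17/2, 10); label the merged cluster EUV
  updated: d(CNR,EUV)=260/9
iteration 5: select CNR,EUV (d=260/9); attach at lengths (40/9, 40/9); label the merged cluster CENRUV
final tree: ((C:10,(N:5,R:5):5):40/9,((E:3/2,V:3/2):17/2,U:10):40/9)
total length: 997/18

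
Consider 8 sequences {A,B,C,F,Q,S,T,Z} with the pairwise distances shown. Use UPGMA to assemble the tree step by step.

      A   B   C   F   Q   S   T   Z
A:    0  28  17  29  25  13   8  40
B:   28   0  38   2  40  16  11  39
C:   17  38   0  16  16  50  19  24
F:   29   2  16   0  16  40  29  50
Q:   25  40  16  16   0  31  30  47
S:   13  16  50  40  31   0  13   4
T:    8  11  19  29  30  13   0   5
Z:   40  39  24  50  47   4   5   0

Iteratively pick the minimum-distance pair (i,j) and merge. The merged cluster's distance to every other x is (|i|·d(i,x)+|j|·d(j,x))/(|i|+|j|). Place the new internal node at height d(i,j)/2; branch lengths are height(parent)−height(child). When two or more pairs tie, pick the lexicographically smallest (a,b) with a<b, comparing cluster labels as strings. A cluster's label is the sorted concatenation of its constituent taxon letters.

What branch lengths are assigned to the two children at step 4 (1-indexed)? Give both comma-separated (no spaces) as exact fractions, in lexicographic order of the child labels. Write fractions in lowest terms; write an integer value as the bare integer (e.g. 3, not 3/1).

iteration 1: select B,F (d=2); attach at lengths (1, 1); label the merged cluster BF
  updated: d(A,BF)=57/2, d(BF,C)=27, d(BF,Q)=28, d(BF,S)=28, d(BF,T)=20, d(BF,Z)=89/2
iteration 2: select S,Z (d=4); attach at lengths (2, 2); label the merged cluster SZ
  updated: d(A,SZ)=53/2, d(BF,SZ)=145/4, d(C,SZ)=37, d(Q,SZ)=39, d(SZ,T)=9
iteration 3: select A,T (d=8); attach at lengths (4, 4); label the merged cluster AT
  updated: d(AT,BF)=97/4, d(AT,C)=18, d(AT,Q)=55/2, d(AT,SZ)=71/4
iteration 4: select C,Q (d=16); attach at lengths (8, 8); label the merged cluster CQ
  updated: d(AT,CQ)=91/4, d(BF,CQ)=55/2, d(CQ,SZ)=38
iteration 5: select AT,SZ (d=71/4); attach at lengths (39/8, 55/8); label the merged cluster ASTZ
  updated: d(ASTZ,BF)=121/4, d(ASTZ,CQ)=243/8
iteration 6: select BF,CQ (d=55/2); attach at lengths (51/4, 23/4); label the merged cluster BCFQ
  updated: d(ASTZ,BCFQ)=485/16
iteration 7: select ASTZ,BCFQ (d=485/16); attach at lengths (201/32, 45/32); label the merged cluster ABCFQSTZ
final tree: (((A:4,T:4):39/8,(S:2,Z:2):55/8):201/32,((B:1,F:1):51/4,(C:8,Q:8):23/4):45/32)
total length: 1087/16

8,8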